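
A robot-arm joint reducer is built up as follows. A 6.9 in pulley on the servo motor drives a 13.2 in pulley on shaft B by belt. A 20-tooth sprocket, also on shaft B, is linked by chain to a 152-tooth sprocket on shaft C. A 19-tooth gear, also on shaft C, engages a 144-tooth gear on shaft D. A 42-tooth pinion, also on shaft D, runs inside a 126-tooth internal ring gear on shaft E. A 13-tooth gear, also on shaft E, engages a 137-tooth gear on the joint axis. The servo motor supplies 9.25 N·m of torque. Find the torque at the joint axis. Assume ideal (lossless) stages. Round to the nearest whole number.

Belt: ratio = 13.2/6.9 = 1.913; torque at shaft B = 9.25 × 1.913 = 17.696 N·m.
Chain: ratio = 152/20 = 7.6; torque at shaft C = 17.696 × 7.6 = 134.49 N·m.
Gear mesh: ratio = 144/19 = 7.5789; torque at shaft D = 134.49 × 7.5789 = 1019.3 N·m.
Internal gear: ratio = 126/42 = 3; torque at shaft E = 1019.3 × 3 = 3057.8 N·m.
Gear mesh: ratio = 137/13 = 10.538; torque at the joint axis = 3057.8 × 10.538 = 32225 N·m.

32225 N·m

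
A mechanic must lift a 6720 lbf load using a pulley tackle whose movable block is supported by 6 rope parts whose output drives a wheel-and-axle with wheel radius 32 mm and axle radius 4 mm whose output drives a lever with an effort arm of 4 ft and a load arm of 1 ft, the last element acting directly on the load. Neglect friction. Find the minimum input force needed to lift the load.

35 lbf

Block-and-tackle MA = number of supporting rope parts = 6.
Wheel-and-axle MA = R/r = 32/4 = 8.
Lever MA = effort arm / load arm = 4/1 = 4.
Combined ideal MA = 6 × 8 × 4 = 192.
Effort = load / MA = 6720 / 192 = 35 lbf.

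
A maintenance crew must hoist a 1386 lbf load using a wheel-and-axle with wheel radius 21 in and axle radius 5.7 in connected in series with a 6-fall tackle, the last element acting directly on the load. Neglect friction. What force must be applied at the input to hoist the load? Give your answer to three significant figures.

Wheel-and-axle MA = R/r = 21/5.7 = 3.6842.
Block-and-tackle MA = number of supporting rope parts = 6.
Combined ideal MA = 3.6842 × 6 = 22.105.
Effort = load / MA = 1386 / 22.105 = 62.7 lbf.

62.7 lbf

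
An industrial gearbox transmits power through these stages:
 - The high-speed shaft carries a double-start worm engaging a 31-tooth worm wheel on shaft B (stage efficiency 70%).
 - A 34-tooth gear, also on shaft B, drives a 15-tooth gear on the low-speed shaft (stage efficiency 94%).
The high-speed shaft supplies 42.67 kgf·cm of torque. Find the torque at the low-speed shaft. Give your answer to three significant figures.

192 kgf·cm

Worm: ratio = 31/2 = 15.5; torque at shaft B = 42.67 × 15.5 × 0.70 = 462.97 kgf·cm.
Gear mesh: ratio = 15/34 = 0.44118; torque at the low-speed shaft = 462.97 × 0.44118 × 0.94 = 192 kgf·cm.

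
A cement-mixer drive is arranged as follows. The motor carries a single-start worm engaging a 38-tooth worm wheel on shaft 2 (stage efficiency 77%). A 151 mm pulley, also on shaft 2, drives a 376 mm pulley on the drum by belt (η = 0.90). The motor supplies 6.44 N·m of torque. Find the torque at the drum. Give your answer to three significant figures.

worm 38/1 = 38 → τ = 6.44·38·0.77 = 188.43 N·m
belt 376/151 = 2.4901 → τ = 188.43·2.4901·0.90 = 422.29 N·m

422 N·m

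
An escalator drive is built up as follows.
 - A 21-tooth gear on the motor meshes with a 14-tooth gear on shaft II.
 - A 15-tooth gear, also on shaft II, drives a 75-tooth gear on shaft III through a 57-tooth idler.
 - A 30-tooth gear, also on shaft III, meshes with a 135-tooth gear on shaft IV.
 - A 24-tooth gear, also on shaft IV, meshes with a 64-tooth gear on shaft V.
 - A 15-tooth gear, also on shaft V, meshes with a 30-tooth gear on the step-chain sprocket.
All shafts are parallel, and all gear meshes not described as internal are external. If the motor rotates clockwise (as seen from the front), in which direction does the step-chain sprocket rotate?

the motor → shaft II: external mesh, 1 reversal → CCW.
shaft II → shaft III: driver → idler → driven is 2 external meshes, 2 reversals → CCW.
shaft III → shaft IV: external mesh, 1 reversal → CW.
shaft IV → shaft V: external mesh, 1 reversal → CCW.
shaft V → the step-chain sprocket: external mesh, 1 reversal → CW.
6 reversals in total — an even number — so the step-chain sprocket turns the same way as the motor.

clockwise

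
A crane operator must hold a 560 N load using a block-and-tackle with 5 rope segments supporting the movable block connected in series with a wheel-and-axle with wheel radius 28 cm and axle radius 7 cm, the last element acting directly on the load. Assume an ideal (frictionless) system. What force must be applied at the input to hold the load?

28 N

Block-and-tackle MA = number of supporting rope parts = 5.
Wheel-and-axle MA = R/r = 28/7 = 4.
Combined ideal MA = 5 × 4 = 20.
Effort = load / MA = 560 / 20 = 28 N.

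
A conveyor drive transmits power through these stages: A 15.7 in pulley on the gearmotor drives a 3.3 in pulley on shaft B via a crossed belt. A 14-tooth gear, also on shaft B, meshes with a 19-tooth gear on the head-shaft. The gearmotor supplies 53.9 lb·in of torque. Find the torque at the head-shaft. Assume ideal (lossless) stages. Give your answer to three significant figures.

Belt: ratio = 3.3/15.7 = 0.21019; torque at shaft B = 53.9 × 0.21019 = 11.329 lb·in.
Gear mesh: ratio = 19/14 = 1.3571; torque at the head-shaft = 11.329 × 1.3571 = 15.375 lb·in.

15.4 lb·in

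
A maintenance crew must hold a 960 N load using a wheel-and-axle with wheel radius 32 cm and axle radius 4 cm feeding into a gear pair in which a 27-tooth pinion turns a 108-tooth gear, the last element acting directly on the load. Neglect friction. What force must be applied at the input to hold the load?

30 N

Wheel-and-axle MA = R/r = 32/4 = 8.
Gear pair MA = 108/27 = 4.
Combined ideal MA = 8 × 4 = 32.
Effort = load / MA = 960 / 32 = 30 N.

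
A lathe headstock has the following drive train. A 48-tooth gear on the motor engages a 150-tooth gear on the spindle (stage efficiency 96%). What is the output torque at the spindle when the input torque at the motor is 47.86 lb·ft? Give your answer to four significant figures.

143.6 lb·ft

gear mesh 150/48 = 3.125 → τ = 47.86·3.125·0.96 = 143.58 lb·ft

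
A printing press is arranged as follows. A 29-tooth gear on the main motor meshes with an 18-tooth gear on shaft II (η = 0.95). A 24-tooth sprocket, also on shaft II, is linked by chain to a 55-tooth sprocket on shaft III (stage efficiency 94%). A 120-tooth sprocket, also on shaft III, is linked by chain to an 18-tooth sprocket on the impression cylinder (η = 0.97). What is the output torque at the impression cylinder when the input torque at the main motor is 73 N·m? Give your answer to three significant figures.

13.5 N·m

Gear mesh: ratio = 18/29 = 0.62069; torque at shaft II = 73 × 0.62069 × 0.95 = 43.045 N·m.
Chain: ratio = 55/24 = 2.2917; torque at shaft III = 43.045 × 2.2917 × 0.94 = 92.726 N·m.
Chain: ratio = 18/120 = 0.15; torque at the impression cylinder = 92.726 × 0.15 × 0.97 = 13.492 N·m.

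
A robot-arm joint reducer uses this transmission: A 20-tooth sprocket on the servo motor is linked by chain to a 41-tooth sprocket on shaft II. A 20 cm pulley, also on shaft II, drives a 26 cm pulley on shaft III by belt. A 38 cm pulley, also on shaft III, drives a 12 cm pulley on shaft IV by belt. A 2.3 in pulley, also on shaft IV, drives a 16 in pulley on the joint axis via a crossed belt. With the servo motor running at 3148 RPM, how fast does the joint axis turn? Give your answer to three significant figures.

Chain: ratio = 41/20 = 2.05, so shaft II turns at 3148 / 2.05 = 1535.6 RPM.
Belt: ratio = 26/20 = 1.3, so shaft III turns at 1535.6 / 1.3 = 1181.2 RPM.
Belt: ratio = 12/38 = 0.31579, so shaft IV turns at 1181.2 / 0.31579 = 3740.6 RPM.
Belt: ratio = 16/2.3 = 6.9565, so the joint axis turns at 3740.6 / 6.9565 = 537.71 RPM.

538 RPM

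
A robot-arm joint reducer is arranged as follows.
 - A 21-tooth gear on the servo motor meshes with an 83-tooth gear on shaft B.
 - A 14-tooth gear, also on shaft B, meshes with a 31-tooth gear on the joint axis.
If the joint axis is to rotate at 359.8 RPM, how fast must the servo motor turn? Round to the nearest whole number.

Overall ratio R = 3.9524 × 2.2143 = 8.7517.
Required input speed = output speed × R = 359.8 × 8.7517 = 3148.9 RPM.

3149 RPM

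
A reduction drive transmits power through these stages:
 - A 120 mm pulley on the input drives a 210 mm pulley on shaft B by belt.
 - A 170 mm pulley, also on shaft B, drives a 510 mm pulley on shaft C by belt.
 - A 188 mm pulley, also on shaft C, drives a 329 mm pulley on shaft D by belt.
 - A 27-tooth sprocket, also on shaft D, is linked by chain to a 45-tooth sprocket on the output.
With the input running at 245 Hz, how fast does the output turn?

belt 210/120 = 1.75 → 245/1.75 = 140 Hz
belt 510/170 = 3 → 140/3 = 46.667 Hz
belt 329/188 = 1.75 → 46.667/1.75 = 26.667 Hz
chain 45/27 = 1.6667 → 26.667/1.6667 = 16 Hz

16 Hz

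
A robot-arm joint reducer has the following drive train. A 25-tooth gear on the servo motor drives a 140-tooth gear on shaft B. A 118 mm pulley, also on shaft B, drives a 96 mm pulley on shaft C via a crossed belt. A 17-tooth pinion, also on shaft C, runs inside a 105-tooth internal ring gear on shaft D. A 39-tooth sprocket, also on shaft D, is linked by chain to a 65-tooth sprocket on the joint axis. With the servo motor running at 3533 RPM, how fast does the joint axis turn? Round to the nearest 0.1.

75.3 RPM

the servo motor → shaft B (gear mesh, 140/25): 3533 ÷ 5.6 = 630.89 RPM
shaft B → shaft C (belt, 96/118): 630.89 ÷ 0.81356 = 775.47 RPM
shaft C → shaft D (internal gear, 105/17): 775.47 ÷ 6.1765 = 125.55 RPM
shaft D → the joint axis (chain, 65/39): 125.55 ÷ 1.6667 = 75.332 RPM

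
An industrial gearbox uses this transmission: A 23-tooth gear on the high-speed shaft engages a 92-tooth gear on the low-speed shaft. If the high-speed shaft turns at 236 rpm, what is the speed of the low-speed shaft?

59 rpm

gear mesh 92/23 = 4 → 236/4 = 59 rpm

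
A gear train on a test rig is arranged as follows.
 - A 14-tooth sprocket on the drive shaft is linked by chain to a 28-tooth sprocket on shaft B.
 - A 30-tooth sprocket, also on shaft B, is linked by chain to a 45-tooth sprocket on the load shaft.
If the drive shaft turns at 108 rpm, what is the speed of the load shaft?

chain 28/14 = 2 → 108/2 = 54 rpm
chain 45/30 = 1.5 → 54/1.5 = 36 rpm

36 rpm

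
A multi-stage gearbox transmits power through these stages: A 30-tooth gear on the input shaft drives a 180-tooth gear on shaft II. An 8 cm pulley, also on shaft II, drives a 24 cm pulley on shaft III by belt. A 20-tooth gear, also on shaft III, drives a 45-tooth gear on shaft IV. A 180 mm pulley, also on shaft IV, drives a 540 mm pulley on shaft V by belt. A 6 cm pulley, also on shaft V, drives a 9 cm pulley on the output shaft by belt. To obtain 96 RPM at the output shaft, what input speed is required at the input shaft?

17496 RPM

Overall ratio R = 6 × 3 × 2.25 × 3 × 1.5 = 182.25.
Required input speed = output speed × R = 96 × 182.25 = 17496 RPM.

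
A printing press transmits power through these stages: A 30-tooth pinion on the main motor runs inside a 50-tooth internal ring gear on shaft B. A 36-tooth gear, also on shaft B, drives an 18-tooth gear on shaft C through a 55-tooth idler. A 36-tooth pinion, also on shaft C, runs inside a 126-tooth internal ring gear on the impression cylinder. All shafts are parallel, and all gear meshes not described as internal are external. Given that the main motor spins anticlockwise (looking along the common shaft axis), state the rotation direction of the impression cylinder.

the main motor → shaft B: internal mesh, same direction → CCW.
shaft B → shaft C: driver → idler → driven is 2 external meshes, 2 reversals → CCW.
shaft C → the impression cylinder: internal mesh, same direction → CCW.
2 reversals in total — an even number — so the impression cylinder turns the same way as the main motor.

anticlockwise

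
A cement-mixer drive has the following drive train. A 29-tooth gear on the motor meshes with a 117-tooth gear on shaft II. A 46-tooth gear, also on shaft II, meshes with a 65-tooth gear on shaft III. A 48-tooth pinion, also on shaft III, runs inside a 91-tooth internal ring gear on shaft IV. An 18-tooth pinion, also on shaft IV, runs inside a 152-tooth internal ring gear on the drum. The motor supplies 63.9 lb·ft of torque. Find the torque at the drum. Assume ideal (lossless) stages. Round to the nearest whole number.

5832 lb·ft

gear mesh 117/29 = 4.0345 → τ = 63.9·4.0345 = 257.8 lb·ft
gear mesh 65/46 = 1.413 → τ = 257.8·1.413 = 364.29 lb·ft
internal gear 91/48 = 1.8958 → τ = 364.29·1.8958 = 690.63 lb·ft
internal gear 152/18 = 8.4444 → τ = 690.63·8.4444 = 5832 lb·ft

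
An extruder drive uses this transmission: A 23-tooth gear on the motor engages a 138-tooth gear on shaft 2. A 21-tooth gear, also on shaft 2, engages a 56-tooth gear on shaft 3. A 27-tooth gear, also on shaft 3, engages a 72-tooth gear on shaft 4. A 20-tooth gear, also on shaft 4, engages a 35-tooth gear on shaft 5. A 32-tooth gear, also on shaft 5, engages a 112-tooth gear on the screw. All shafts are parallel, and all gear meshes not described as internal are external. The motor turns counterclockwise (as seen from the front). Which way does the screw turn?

clockwise

the motor → shaft 2: external mesh, 1 reversal → CW.
shaft 2 → shaft 3: external mesh, 1 reversal → CCW.
shaft 3 → shaft 4: external mesh, 1 reversal → CW.
shaft 4 → shaft 5: external mesh, 1 reversal → CCW.
shaft 5 → the screw: external mesh, 1 reversal → CW.
5 reversals in total — an odd number — so the screw turns opposite to the motor.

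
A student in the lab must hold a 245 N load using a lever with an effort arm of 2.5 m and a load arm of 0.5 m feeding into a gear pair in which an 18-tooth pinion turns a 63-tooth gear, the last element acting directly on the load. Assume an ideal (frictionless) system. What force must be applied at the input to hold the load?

14 N

Lever MA = effort arm / load arm = 2.5/0.5 = 5.
Gear pair MA = 63/18 = 3.5.
Combined ideal MA = 5 × 3.5 = 17.5.
Effort = load / MA = 245 / 17.5 = 14 N.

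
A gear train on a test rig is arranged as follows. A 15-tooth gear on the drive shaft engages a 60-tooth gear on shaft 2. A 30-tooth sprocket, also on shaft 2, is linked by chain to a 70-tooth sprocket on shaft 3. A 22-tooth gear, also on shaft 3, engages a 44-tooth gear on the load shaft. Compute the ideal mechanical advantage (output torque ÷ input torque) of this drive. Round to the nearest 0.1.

18.7

Each stage contributes driven/driver: gear mesh 60/15 = 4, chain 70/30 = 2.3333, gear mesh 44/22 = 2.
Overall: 4 × 2.3333 × 2 = 18.667.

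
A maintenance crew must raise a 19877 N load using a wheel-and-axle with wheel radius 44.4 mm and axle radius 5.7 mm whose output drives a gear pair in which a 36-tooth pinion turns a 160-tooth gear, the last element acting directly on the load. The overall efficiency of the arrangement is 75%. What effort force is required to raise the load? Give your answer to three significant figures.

Wheel-and-axle MA = R/r = 44.4/5.7 = 7.7895.
Gear pair MA = 160/36 = 4.4444.
Combined ideal MA = 7.7895 × 4.4444 = 34.62.
Actual MA = 34.62 × 0.75 = 25.965.
Effort = load / actual MA = 19877 / 25.965 = 765.53 N.

766 N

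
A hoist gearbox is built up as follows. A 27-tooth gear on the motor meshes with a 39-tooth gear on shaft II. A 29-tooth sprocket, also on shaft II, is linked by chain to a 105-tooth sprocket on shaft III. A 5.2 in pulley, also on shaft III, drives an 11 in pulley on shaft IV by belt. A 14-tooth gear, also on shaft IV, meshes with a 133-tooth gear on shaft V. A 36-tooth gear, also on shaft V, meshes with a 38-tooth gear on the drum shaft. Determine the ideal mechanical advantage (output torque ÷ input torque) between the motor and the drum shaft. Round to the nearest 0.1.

110.9

Each stage contributes driven/driver: gear mesh 39/27 = 1.4444, chain 105/29 = 3.6207, belt 11/5.2 = 2.1154, gear mesh 133/14 = 9.5, gear mesh 38/36 = 1.0556.
Overall: 1.4444 × 3.6207 × 2.1154 × 9.5 × 1.0556 = 110.94.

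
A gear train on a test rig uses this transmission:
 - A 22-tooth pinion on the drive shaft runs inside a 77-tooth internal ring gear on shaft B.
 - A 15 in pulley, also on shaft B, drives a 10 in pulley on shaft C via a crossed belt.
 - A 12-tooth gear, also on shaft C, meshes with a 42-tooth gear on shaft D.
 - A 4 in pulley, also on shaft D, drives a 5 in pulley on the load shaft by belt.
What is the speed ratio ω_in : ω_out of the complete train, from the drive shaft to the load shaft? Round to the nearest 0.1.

Each stage contributes driven/driver: internal gear 77/22 = 3.5, belt 10/15 = 0.66667, gear mesh 42/12 = 3.5, belt 5/4 = 1.25.
Overall: 3.5 × 0.66667 × 3.5 × 1.25 = 10.208.

10.2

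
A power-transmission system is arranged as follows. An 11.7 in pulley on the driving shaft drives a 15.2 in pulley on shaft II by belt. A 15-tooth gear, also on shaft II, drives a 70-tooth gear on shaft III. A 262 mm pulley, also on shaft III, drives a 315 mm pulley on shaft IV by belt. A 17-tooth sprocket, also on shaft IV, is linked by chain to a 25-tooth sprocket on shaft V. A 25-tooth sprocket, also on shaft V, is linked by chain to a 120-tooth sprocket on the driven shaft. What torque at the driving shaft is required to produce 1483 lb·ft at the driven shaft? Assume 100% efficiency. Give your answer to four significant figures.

28.82 lb·ft

Overall ratio R = 1.2991 × 4.6667 × 1.2023 × 1.4706 × 4.8 = 51.452.
Input torque = output torque / R = 1483 / 51.452 = 28.823 lb·ft.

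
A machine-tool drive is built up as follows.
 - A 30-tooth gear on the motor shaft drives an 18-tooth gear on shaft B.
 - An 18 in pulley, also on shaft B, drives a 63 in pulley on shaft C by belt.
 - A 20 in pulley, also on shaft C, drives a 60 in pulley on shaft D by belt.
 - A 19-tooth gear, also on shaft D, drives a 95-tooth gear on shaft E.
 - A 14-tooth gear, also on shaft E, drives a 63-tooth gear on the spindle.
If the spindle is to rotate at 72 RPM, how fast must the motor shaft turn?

10206 RPM

Overall ratio R = 0.6 × 3.5 × 3 × 5 × 4.5 = 141.75.
Required input speed = output speed × R = 72 × 141.75 = 10206 RPM.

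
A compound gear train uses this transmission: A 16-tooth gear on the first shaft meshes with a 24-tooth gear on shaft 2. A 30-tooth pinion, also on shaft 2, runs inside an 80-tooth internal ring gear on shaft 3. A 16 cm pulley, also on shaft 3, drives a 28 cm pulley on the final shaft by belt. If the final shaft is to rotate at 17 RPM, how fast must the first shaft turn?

Overall ratio R = 1.5 × 2.6667 × 1.75 = 7.
Required input speed = output speed × R = 17 × 7 = 119 RPM.

119 RPM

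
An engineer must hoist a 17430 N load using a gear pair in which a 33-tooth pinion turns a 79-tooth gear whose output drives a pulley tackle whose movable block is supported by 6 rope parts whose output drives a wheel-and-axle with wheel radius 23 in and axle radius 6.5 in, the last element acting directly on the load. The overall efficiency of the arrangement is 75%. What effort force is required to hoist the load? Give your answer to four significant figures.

457.3 N

Gear pair MA = 79/33 = 2.3939.
Block-and-tackle MA = number of supporting rope parts = 6.
Wheel-and-axle MA = R/r = 23/6.5 = 3.5385.
Combined ideal MA = 2.3939 × 6 × 3.5385 = 50.825.
Actual MA = 50.825 × 0.75 = 38.119.
Effort = load / actual MA = 17430 / 38.119 = 457.25 N.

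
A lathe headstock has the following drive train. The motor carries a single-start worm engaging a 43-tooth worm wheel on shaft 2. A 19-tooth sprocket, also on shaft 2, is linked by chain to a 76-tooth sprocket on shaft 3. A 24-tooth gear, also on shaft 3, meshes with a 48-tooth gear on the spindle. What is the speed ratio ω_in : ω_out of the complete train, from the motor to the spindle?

344

Each stage contributes driven/driver: worm 43/1 = 43, chain 76/19 = 4, gear mesh 48/24 = 2.
Overall: 43 × 4 × 2 = 344.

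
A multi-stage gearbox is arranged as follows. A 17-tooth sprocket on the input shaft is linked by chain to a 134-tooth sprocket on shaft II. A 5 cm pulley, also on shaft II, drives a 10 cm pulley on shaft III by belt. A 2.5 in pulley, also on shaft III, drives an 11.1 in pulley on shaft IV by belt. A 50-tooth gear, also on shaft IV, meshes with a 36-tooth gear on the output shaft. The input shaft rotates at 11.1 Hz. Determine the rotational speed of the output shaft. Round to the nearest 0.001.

Chain: ratio = 134/17 = 7.8824, so shaft II turns at 11.1 / 7.8824 = 1.4082 Hz.
Belt: ratio = 10/5 = 2, so shaft III turns at 1.4082 / 2 = 0.7041 Hz.
Belt: ratio = 11.1/2.5 = 4.44, so shaft IV turns at 0.7041 / 4.44 = 0.15858 Hz.
Gear mesh: ratio = 36/50 = 0.72, so the output shaft turns at 0.15858 / 0.72 = 0.22025 Hz.

0.220 Hz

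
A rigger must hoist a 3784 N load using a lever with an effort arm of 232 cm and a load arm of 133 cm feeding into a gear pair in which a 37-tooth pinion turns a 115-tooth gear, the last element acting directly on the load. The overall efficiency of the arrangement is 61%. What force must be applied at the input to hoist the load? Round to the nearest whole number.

1144 N

Lever MA = effort arm / load arm = 232/133 = 1.7444.
Gear pair MA = 115/37 = 3.1081.
Combined ideal MA = 1.7444 × 3.1081 = 5.4217.
Actual MA = 5.4217 × 0.61 = 3.3072.
Effort = load / actual MA = 3784 / 3.3072 = 1144.2 N.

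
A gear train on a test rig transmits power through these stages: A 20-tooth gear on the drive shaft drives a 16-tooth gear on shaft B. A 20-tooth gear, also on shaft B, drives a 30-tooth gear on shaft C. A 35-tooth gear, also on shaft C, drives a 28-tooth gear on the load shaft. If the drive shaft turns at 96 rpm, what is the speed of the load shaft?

gear mesh 16/20 = 0.8 → 96/0.8 = 120 rpm
gear mesh 30/20 = 1.5 → 120/1.5 = 80 rpm
gear mesh 28/35 = 0.8 → 80/0.8 = 100 rpm

100 rpm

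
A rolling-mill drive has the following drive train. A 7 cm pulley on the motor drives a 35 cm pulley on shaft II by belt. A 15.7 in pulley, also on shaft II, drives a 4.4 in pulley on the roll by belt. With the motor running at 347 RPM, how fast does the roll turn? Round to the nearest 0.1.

the motor → shaft II (belt, 35/7): 347 ÷ 5 = 69.4 RPM
shaft II → the roll (belt, 4.4/15.7): 69.4 ÷ 0.28025 = 247.63 RPM

247.6 RPM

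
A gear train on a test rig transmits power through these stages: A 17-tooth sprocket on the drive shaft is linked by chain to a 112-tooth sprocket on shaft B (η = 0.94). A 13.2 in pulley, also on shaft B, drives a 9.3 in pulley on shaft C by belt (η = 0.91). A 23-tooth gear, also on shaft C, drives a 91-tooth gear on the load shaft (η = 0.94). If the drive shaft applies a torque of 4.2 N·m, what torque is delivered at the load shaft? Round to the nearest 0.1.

chain 112/17 = 6.5882 → τ = 4.2·6.5882·0.94 = 26.01 N·m
belt 9.3/13.2 = 0.70455 → τ = 26.01·0.70455·0.91 = 16.676 N·m
gear mesh 91/23 = 3.9565 → τ = 16.676·3.9565·0.94 = 62.021 N·m

62.0 N·m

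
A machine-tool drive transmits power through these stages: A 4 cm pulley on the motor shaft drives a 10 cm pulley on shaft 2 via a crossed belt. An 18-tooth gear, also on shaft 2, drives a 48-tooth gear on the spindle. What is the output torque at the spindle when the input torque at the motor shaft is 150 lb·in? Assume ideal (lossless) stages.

Belt: ratio = 10/4 = 2.5; torque at shaft 2 = 150 × 2.5 = 375 lb·in.
Gear mesh: ratio = 48/18 = 2.6667; torque at the spindle = 375 × 2.6667 = 1000 lb·in.

1000 lb·in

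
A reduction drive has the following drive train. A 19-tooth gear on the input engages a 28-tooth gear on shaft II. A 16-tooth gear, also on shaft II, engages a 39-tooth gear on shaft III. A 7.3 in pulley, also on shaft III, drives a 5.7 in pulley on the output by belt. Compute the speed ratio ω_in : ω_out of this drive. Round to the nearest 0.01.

Each stage contributes driven/driver: gear mesh 28/19 = 1.4737, gear mesh 39/16 = 2.4375, belt 5.7/7.3 = 0.78082.
Overall: 1.4737 × 2.4375 × 0.78082 = 2.8048.

2.80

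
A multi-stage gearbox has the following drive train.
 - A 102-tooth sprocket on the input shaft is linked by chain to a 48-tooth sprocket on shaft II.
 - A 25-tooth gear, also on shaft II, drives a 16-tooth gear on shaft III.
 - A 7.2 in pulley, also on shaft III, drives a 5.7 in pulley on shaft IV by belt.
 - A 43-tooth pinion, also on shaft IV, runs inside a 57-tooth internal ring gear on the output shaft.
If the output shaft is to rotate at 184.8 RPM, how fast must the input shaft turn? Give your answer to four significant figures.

Overall ratio R = 0.47059 × 0.64 × 0.79167 × 1.3256 = 0.31606.
Required input speed = output speed × R = 184.8 × 0.31606 = 58.408 RPM.

58.41 RPM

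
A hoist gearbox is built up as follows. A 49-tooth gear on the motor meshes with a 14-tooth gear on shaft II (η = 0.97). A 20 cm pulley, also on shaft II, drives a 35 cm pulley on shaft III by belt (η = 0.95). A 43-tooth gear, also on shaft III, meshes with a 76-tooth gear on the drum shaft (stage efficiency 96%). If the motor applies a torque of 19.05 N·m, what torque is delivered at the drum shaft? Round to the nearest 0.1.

14.9 N·m

After the gear mesh (14/49): 19.05 × 0.28571 × 0.97 = 5.2796 N·m
After the belt (35/20): 5.2796 × 1.75 × 0.95 = 8.7773 N·m
After the gear mesh (76/43): 8.7773 × 1.7674 × 0.96 = 14.893 N·m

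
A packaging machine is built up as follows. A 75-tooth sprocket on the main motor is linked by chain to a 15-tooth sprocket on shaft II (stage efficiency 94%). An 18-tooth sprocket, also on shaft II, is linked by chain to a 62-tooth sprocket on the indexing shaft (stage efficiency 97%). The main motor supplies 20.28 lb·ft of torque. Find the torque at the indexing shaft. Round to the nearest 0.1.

Chain: ratio = 15/75 = 0.2; torque at shaft II = 20.28 × 0.2 × 0.94 = 3.8126 lb·ft.
Chain: ratio = 62/18 = 3.4444; torque at the indexing shaft = 3.8126 × 3.4444 × 0.97 = 12.738 lb·ft.

12.7 lb·ft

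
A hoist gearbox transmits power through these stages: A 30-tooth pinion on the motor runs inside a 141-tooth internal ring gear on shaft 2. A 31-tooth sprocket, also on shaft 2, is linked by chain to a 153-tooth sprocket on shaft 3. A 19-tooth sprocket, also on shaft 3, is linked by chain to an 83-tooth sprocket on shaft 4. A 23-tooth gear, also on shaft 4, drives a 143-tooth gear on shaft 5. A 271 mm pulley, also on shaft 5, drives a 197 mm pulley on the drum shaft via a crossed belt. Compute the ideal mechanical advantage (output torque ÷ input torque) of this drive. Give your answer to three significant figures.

Each stage contributes driven/driver: internal gear 141/30 = 4.7, chain 153/31 = 4.9355, chain 83/19 = 4.3684, gear mesh 143/23 = 6.2174, belt 197/271 = 0.72694.
Overall: 4.7 × 4.9355 × 4.3684 × 6.2174 × 0.72694 = 457.99.

458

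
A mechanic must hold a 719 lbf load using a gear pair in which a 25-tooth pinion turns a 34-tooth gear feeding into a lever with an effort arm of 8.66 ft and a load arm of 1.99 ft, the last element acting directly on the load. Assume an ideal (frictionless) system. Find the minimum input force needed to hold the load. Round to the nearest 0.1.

Gear pair MA = 34/25 = 1.36.
Lever MA = effort arm / load arm = 8.66/1.99 = 4.3518.
Combined ideal MA = 1.36 × 4.3518 = 5.9184.
Effort = load / MA = 719 / 5.9184 = 121.49 lbf.

121.5 lbf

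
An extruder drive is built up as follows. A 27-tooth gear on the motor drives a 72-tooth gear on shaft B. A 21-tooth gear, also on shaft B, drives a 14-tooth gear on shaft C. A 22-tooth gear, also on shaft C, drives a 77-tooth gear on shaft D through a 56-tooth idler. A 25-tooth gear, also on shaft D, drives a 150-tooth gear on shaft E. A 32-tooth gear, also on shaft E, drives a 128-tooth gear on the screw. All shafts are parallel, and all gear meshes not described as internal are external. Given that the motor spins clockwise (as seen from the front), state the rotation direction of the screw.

clockwise

the motor → shaft B: external mesh, 1 reversal → CCW.
shaft B → shaft C: external mesh, 1 reversal → CW.
shaft C → shaft D: driver → idler → driven is 2 external meshes, 2 reversals → CW.
shaft D → shaft E: external mesh, 1 reversal → CCW.
shaft E → the screw: external mesh, 1 reversal → CW.
6 reversals in total — an even number — so the screw turns the same way as the motor.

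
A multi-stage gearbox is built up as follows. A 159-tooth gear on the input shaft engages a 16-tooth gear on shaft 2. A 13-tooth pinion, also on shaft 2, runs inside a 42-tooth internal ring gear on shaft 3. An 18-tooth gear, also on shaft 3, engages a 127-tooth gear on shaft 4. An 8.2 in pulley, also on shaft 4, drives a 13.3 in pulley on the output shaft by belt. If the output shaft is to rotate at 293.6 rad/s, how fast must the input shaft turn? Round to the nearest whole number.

Overall ratio R = 0.10063 × 3.2308 × 7.0556 × 1.622 = 3.7205.
Required input speed = output speed × R = 293.6 × 3.7205 = 1092.3 rad/s.

1092 rad/s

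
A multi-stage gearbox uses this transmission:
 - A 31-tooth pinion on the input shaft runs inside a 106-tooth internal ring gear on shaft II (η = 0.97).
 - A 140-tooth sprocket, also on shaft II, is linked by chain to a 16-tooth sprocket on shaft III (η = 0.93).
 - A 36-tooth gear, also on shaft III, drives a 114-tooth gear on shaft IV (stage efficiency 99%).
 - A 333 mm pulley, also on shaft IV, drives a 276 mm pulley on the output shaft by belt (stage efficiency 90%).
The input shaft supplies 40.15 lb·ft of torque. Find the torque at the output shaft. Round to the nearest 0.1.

internal gear 106/31 = 3.4194 → τ = 40.15·3.4194·0.97 = 133.17 lb·ft
chain 16/140 = 0.11429 → τ = 133.17·0.11429·0.93 = 14.154 lb·ft
gear mesh 114/36 = 3.1667 → τ = 14.154·3.1667·0.99 = 44.372 lb·ft
belt 276/333 = 0.82883 → τ = 44.372·0.82883·0.90 = 33.099 lb·ft

33.1 lb·ft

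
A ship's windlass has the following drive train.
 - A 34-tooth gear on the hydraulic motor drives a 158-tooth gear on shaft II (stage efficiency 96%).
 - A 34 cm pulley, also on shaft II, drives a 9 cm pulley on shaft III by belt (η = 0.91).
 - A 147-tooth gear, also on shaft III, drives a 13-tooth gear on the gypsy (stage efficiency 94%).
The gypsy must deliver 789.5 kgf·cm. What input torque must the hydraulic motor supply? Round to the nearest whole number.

8838 kgf·cm

Overall ratio R = 4.6471 × 0.26471 × 0.088435 = 0.10878; overall efficiency η = 0.96 × 0.91 × 0.94 = 0.8212.
Input torque = output torque / (R × η) = 789.5 / (0.10878 × 0.8212) = 8837.8 kgf·cm.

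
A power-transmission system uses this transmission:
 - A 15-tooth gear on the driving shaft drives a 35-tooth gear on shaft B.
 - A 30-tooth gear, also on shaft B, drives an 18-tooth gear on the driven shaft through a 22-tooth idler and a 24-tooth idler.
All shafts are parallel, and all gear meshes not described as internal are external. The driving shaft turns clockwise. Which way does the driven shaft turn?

the driving shaft → shaft B: external mesh, 1 reversal → CCW.
shaft B → the driven shaft: driver → idler → idler → driven is 3 external meshes, 3 reversals → CW.
4 reversals in total — an even number — so the driven shaft turns the same way as the driving shaft.

clockwise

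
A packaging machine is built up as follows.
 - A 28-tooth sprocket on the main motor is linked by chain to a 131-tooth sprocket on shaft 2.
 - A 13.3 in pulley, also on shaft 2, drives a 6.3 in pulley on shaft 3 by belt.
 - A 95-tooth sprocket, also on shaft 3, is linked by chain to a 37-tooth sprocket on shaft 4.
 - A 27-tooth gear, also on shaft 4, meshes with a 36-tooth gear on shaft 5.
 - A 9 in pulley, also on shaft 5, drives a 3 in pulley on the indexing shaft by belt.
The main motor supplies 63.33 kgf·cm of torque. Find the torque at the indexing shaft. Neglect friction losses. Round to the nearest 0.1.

24.3 kgf·cm

Chain: ratio = 131/28 = 4.6786; torque at shaft 2 = 63.33 × 4.6786 = 296.29 kgf·cm.
Belt: ratio = 6.3/13.3 = 0.47368; torque at shaft 3 = 296.29 × 0.47368 = 140.35 kgf·cm.
Chain: ratio = 37/95 = 0.38947; torque at shaft 4 = 140.35 × 0.38947 = 54.663 kgf·cm.
Gear mesh: ratio = 36/27 = 1.3333; torque at shaft 5 = 54.663 × 1.3333 = 72.883 kgf·cm.
Belt: ratio = 3/9 = 0.33333; torque at the indexing shaft = 72.883 × 0.33333 = 24.294 kgf·cm.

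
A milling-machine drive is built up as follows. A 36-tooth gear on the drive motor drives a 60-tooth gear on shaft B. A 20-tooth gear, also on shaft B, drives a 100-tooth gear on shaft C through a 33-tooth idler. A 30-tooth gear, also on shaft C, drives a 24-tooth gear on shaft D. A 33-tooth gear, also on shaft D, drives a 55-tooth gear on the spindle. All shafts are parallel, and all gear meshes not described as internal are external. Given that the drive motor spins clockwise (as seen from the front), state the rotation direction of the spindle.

counterclockwise

the drive motor → shaft B: external mesh, 1 reversal → CCW.
shaft B → shaft C: driver → idler → driven is 2 external meshes, 2 reversals → CCW.
shaft C → shaft D: external mesh, 1 reversal → CW.
shaft D → the spindle: external mesh, 1 reversal → CCW.
5 reversals in total — an odd number — so the spindle turns opposite to the drive motor.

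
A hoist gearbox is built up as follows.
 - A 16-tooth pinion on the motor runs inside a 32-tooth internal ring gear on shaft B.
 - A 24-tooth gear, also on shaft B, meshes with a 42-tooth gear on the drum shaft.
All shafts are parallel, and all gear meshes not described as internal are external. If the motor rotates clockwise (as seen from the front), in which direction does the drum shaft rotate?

the motor → shaft B: internal mesh, same direction → CW.
shaft B → the drum shaft: external mesh, 1 reversal → CCW.
1 reversal in total — an odd number — so the drum shaft turns opposite to the motor.

counterclockwise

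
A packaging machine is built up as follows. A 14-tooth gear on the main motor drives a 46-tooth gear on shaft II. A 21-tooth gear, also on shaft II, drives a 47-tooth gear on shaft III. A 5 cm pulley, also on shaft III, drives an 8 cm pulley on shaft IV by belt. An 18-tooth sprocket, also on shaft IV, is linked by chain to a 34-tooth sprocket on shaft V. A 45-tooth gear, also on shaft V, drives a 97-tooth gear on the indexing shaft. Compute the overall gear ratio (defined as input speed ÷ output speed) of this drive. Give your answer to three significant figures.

Each stage contributes driven/driver: gear mesh 46/14 = 3.2857, gear mesh 47/21 = 2.2381, belt 8/5 = 1.6, chain 34/18 = 1.8889, gear mesh 97/45 = 2.1556.
Overall: 3.2857 × 2.2381 × 1.6 × 1.8889 × 2.1556 = 47.906.

47.9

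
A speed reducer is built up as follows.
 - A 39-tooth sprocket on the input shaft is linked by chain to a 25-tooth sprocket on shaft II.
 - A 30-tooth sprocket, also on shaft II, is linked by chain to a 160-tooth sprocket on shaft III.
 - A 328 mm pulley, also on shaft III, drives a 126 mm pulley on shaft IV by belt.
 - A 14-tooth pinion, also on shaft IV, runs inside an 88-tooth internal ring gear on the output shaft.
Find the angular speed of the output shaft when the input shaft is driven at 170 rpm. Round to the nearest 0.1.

20.6 rpm

chain 25/39 = 0.64103 → 170/0.64103 = 265.2 rpm
chain 160/30 = 5.3333 → 265.2/5.3333 = 49.725 rpm
belt 126/328 = 0.38415 → 49.725/0.38415 = 129.44 rpm
internal gear 88/14 = 6.2857 → 129.44/6.2857 = 20.593 rpm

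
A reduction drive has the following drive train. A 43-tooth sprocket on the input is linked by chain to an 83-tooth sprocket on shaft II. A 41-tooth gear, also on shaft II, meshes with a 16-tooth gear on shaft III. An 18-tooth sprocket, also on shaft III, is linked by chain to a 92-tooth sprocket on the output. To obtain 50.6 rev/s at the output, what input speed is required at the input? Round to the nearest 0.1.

Overall ratio R = 1.9302 × 0.39024 × 5.1111 = 3.85.
Required input speed = output speed × R = 50.6 × 3.85 = 194.81 rev/s.

194.8 rev/s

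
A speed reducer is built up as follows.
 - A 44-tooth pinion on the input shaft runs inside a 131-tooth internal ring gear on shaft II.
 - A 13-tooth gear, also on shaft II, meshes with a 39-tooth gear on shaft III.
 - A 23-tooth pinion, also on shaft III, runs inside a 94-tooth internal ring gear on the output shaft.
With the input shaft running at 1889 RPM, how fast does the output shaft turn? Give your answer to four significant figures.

Internal gear: ratio = 131/44 = 2.9773, so shaft II turns at 1889 / 2.9773 = 634.47 RPM.
Gear mesh: ratio = 39/13 = 3, so shaft III turns at 634.47 / 3 = 211.49 RPM.
Internal gear: ratio = 94/23 = 4.087, so the output shaft turns at 211.49 / 4.087 = 51.748 RPM.

51.75 RPM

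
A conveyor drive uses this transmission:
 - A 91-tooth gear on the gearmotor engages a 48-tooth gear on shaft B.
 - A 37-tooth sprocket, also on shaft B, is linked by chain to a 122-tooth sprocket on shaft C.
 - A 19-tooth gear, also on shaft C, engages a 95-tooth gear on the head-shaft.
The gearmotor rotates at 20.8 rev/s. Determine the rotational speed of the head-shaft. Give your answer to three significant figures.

the gearmotor → shaft B (gear mesh, 48/91): 20.8 ÷ 0.52747 = 39.433 rev/s
shaft B → shaft C (chain, 122/37): 39.433 ÷ 3.2973 = 11.959 rev/s
shaft C → the head-shaft (gear mesh, 95/19): 11.959 ÷ 5 = 2.3919 rev/s

2.39 rev/s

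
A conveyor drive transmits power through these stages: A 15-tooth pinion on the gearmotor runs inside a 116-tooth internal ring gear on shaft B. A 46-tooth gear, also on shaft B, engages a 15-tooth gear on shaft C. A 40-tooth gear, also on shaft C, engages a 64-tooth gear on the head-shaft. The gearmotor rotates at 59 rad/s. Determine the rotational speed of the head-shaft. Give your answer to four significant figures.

14.62 rad/s

the gearmotor → shaft B (internal gear, 116/15): 59 ÷ 7.7333 = 7.6293 rad/s
shaft B → shaft C (gear mesh, 15/46): 7.6293 ÷ 0.32609 = 23.397 rad/s
shaft C → the head-shaft (gear mesh, 64/40): 23.397 ÷ 1.6 = 14.623 rad/s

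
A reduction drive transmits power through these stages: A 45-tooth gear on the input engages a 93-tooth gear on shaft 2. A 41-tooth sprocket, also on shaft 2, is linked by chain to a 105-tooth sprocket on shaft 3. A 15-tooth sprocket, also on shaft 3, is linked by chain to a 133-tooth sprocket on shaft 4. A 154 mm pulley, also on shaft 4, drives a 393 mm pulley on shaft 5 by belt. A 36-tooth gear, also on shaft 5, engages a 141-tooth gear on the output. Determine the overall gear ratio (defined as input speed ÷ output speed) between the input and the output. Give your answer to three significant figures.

Each stage contributes driven/driver: gear mesh 93/45 = 2.0667, chain 105/41 = 2.561, chain 133/15 = 8.8667, belt 393/154 = 2.5519, gear mesh 141/36 = 3.9167.
Overall: 2.0667 × 2.561 × 8.8667 × 2.5519 × 3.9167 = 469.06.

469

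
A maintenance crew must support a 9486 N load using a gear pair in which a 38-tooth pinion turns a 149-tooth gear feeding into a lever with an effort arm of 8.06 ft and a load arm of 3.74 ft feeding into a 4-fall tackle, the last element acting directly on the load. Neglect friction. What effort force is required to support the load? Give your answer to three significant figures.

Gear pair MA = 149/38 = 3.9211.
Lever MA = effort arm / load arm = 8.06/3.74 = 2.1551.
Block-and-tackle MA = number of supporting rope parts = 4.
Combined ideal MA = 3.9211 × 2.1551 × 4 = 33.801.
Effort = load / MA = 9486 / 33.801 = 280.64 N.

281 N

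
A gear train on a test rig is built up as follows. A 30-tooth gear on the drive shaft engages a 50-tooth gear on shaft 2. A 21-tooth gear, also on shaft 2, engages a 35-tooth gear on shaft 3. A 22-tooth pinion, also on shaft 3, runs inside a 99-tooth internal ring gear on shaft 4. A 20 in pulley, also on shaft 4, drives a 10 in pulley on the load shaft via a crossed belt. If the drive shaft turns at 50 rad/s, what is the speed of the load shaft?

gear mesh 50/30 = 1.6667 → 50/1.6667 = 30 rad/s
gear mesh 35/21 = 1.6667 → 30/1.6667 = 18 rad/s
internal gear 99/22 = 4.5 → 18/4.5 = 4 rad/s
belt 10/20 = 0.5 → 4/0.5 = 8 rad/s

8 rad/s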